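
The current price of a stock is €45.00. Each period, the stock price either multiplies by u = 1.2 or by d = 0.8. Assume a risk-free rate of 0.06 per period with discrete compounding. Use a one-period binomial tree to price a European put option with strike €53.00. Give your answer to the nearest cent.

€5.61

Risk-neutral probability p = (1 + 0.06 − 0.8)/(1.2 − 0.8) = 0.2600/0.4000 = 0.6500
Terminal stock prices: S_u = 54, S_d = 36
Terminal payoffs (K − S): max(-1, 0) = 0, max(17, 0) = 17
Node 0 (S = 45): V_0 = 1/1.06·[0.6500·0.0000 + 0.3500·17.0000] = 5.6132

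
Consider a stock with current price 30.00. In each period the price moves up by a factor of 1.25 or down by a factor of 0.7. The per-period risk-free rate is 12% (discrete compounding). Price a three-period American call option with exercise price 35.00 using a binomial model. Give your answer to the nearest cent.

7.48

Risk-neutral probability p = (1 + 0.12 − 0.7)/(1.25 − 0.7) = 0.4200/0.5500 = 0.7636
Terminal stock prices: S_uuu = 58.59, S_uud = 32.81, S_udd = 18.37, S_ddd = 10.29
Terminal payoffs (S − K): max(23.59, 0) = 23.59, max(-2.188, 0) = 0, max(-16.63, 0) = 0, max(-24.71, 0) = 0
Node uu (S = 46.88): continuation = 1/1.12·[0.7636·23.5938 + 0.2364·0.0000] = 16.0866; exercise value = 11.8750 ≤ continuation, so V_uu = 16.0866
Node ud (S = 26.25): continuation = 1/1.12·[0.7636·0.0000 + 0.2364·0.0000] = 0.0000; exercise value = 0.0000 ≤ continuation, so V_ud = 0.0000
Node dd (S = 14.7): continuation = 1/1.12·[0.7636·0.0000 + 0.2364·0.0000] = 0.0000; exercise value = 0.0000 ≤ continuation, so V_dd = 0.0000
Node u (S = 37.5): continuation = 1/1.12·[0.7636·16.0866 + 0.2364·0.0000] = 10.9682; exercise value = 2.5000 ≤ continuation, so V_u = 10.9682
Node d (S = 21): continuation = 1/1.12·[0.7636·0.0000 + 0.2364·0.0000] = 0.0000; exercise value = 0.0000 ≤ continuation, so V_d = 0.0000
Node 0 (S = 30): continuation = 1/1.12·[0.7636·10.9682 + 0.2364·0.0000] = 7.4783; exercise value = 0.0000 ≤ continuation, so V_0 = 7.4783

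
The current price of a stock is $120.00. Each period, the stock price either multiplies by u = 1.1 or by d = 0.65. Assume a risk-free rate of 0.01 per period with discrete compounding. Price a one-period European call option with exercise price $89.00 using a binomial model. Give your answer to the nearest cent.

Risk-neutral probability p = (1 + 0.01 − 0.65)/(1.1 − 0.65) = 0.3600/0.4500 = 0.8000
Terminal stock prices: S_u = 132, S_d = 78
Terminal payoffs (S − K): max(43, 0) = 43, max(-11, 0) = 0
Node 0 (S = 120): V_0 = 1/1.01·[0.8000·43.0000 + 0.2000·0.0000] = 34.0594

$34.06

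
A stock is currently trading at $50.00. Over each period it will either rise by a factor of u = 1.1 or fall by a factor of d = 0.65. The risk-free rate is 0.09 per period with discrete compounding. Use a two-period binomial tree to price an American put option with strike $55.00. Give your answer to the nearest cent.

Risk-neutral probability p = (1 + 0.09 − 0.65)/(1.1 − 0.65) = 0.4400/0.4500 = 0.9778
Terminal stock prices: S_uu = 60.5, S_ud = 35.75, S_dd = 21.13
Terminal payoffs (K − S): max(-5.5, 0) = 0, max(19.25, 0) = 19.25, max(33.88, 0) = 33.88
Node u (S = 55): continuation = 1/1.09·[0.9778·0.0000 + 0.0222·19.2500] = 0.3925; exercise value = 0.0000 ≤ continuation, so V_u = 0.3925
Node d (S = 32.5): continuation = 1/1.09·[0.9778·19.2500 + 0.0222·33.8750] = 17.9587; exercise value = 22.5000 > continuation, so V_d = 22.5000 (exercise)
Node 0 (S = 50): continuation = 1/1.09·[0.9778·0.3925 + 0.0222·22.5000] = 0.8108; exercise value = 5.0000 > continuation, so V_0 = 5.0000 (exercise)

$5.00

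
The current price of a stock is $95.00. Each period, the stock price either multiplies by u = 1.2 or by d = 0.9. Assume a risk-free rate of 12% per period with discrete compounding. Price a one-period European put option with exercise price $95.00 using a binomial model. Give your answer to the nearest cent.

$2.26

Risk-neutral probability p = (1 + 0.12 − 0.9)/(1.2 − 0.9) = 0.2200/0.3000 = 0.7333
Terminal stock prices: S_u = 114, S_d = 85.5
Terminal payoffs (K − S): max(-19, 0) = 0, max(9.5, 0) = 9.5
Node 0 (S = 95): V_0 = 1/1.12·[0.7333·0.0000 + 0.2667·9.5000] = 2.2619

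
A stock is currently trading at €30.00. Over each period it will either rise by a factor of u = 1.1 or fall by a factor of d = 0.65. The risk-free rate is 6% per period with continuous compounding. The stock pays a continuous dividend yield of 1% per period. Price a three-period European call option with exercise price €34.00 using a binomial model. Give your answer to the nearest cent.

€3.51

Per-period risk-free factor R = e^0.06 = 1.0618; dividend-adjusted growth = e^(0.06−0.01) = 1.0513.
Risk-neutral probability p = (1.0513 − 0.65)/(1.1 − 0.65) = 0.4013/0.4500 = 0.8917
Terminal stock prices: S_uuu = 39.93, S_uud = 23.6, S_udd = 13.94, S_ddd = 8.239
Terminal payoffs (S − K): max(5.93, 0) = 5.93, max(-10.4, 0) = 0, max(-20.06, 0) = 0, max(-25.76, 0) = 0
Node uu (S = 36.3): V_uu = e^(−0.06)·[0.8917·5.9300 + 0.1083·0.0000] = 4.9799
Node ud (S = 21.45): V_ud = e^(−0.06)·[0.8917·0.0000 + 0.1083·0.0000] = 0.0000
Node dd (S = 12.68): V_dd = e^(−0.06)·[0.8917·0.0000 + 0.1083·0.0000] = 0.0000
Node u (S = 33): V_u = e^(−0.06)·[0.8917·4.9799 + 0.1083·0.0000] = 4.1821
Node d (S = 19.5): V_d = e^(−0.06)·[0.8917·0.0000 + 0.1083·0.0000] = 0.0000
Node 0 (S = 30): V_0 = e^(−0.06)·[0.8917·4.1821 + 0.1083·0.0000] = 3.5120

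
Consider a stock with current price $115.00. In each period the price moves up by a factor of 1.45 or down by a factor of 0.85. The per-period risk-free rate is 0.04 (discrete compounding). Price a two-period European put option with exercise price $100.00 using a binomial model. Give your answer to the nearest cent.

$7.30

Risk-neutral probability p = (1 + 0.04 − 0.85)/(1.45 − 0.85) = 0.1900/0.6000 = 0.3167
Terminal stock prices: S_uu = 241.8, S_ud = 141.7, S_dd = 83.09
Terminal payoffs (K − S): max(-141.8, 0) = 0, max(-41.74, 0) = 0, max(16.91, 0) = 16.91
Node u (S = 166.8): V_u = 1/1.04·[0.3167·0.0000 + 0.6833·0.0000] = 0.0000
Node d (S = 97.75): V_d = 1/1.04·[0.3167·0.0000 + 0.6833·16.9125] = 11.1124
Node 0 (S = 115): V_0 = 1/1.04·[0.3167·0.0000 + 0.6833·11.1124] = 7.3014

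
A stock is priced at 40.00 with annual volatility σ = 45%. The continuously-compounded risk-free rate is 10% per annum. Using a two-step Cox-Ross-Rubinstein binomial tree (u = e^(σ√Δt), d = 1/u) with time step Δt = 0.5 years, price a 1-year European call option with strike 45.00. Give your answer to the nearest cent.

CRR parameters: u = e^(σ√Δt) = e^(0.45·√0.5) = 1.3746, d = 1/u = 0.7275
Per-period rate: rΔt = 0.1·0.5 = 0.05, so R = e^0.05 = 1.0513
Risk-neutral probability p = (e^0.05 − 0.7275)/(1.3746 − 0.7275) = 0.3238/0.6472 = 0.5003
Terminal stock prices: S_uu = 75.59, S_ud = 40, S_dd = 21.17
Terminal payoffs (S − K): max(30.59, 0) = 30.59, max(-5, 0) = 0, max(-23.83, 0) = 0
Node u (S = 54.99): V_u = e^(−0.05)·[0.5003·30.5863 + 0.4997·0.0000] = 14.5571
Node d (S = 29.1): V_d = e^(−0.05)·[0.5003·0.0000 + 0.4997·0.0000] = 0.0000
Node 0 (S = 40): V_0 = e^(−0.05)·[0.5003·14.5571 + 0.4997·0.0000] = 6.9282

6.93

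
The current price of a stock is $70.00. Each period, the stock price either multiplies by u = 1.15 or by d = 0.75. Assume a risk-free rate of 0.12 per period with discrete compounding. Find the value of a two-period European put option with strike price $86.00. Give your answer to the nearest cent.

Risk-neutral probability p = (1 + 0.12 − 0.75)/(1.15 − 0.75) = 0.3700/0.4000 = 0.9250
Terminal stock prices: S_uu = 92.57, S_ud = 60.38, S_dd = 39.38
Terminal payoffs (K − S): max(-6.575, 0) = 0, max(25.62, 0) = 25.62, max(46.62, 0) = 46.62
Node u (S = 80.5): V_u = 1/1.12·[0.9250·0.0000 + 0.0750·25.6250] = 1.7160
Node d (S = 52.5): V_d = 1/1.12·[0.9250·25.6250 + 0.0750·46.6250] = 24.2857
Node 0 (S = 70): V_0 = 1/1.12·[0.9250·1.7160 + 0.0750·24.2857] = 3.0435

$3.04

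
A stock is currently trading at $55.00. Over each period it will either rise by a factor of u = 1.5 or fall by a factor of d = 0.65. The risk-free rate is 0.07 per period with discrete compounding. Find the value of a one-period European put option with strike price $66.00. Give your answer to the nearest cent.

Risk-neutral probability p = (1 + 0.07 − 0.65)/(1.5 − 0.65) = 0.4200/0.8500 = 0.4941
Terminal stock prices: S_u = 82.5, S_d = 35.75
Terminal payoffs (K − S): max(-16.5, 0) = 0, max(30.25, 0) = 30.25
Node 0 (S = 55): V_0 = 1/1.07·[0.4941·0.0000 + 0.5059·30.2500] = 14.3018

$14.30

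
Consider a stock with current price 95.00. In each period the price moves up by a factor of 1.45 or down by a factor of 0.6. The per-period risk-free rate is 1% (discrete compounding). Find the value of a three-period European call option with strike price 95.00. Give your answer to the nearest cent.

29.91

Risk-neutral probability p = (1 + 0.01 − 0.6)/(1.45 − 0.6) = 0.4100/0.8500 = 0.4824
Terminal stock prices: S_uuu = 289.6, S_uud = 119.8, S_udd = 49.59, S_ddd = 20.52
Terminal payoffs (S − K): max(194.6, 0) = 194.6, max(24.84, 0) = 24.84, max(-45.41, 0) = 0, max(-74.48, 0) = 0
Node uu (S = 199.7): V_uu = 1/1.01·[0.4824·194.6194 + 0.5176·24.8425] = 105.6781
Node ud (S = 82.65): V_ud = 1/1.01·[0.4824·24.8425 + 0.5176·0.0000] = 11.8642
Node dd (S = 34.2): V_dd = 1/1.01·[0.4824·0.0000 + 0.5176·0.0000] = 0.0000
Node u (S = 137.8): V_u = 1/1.01·[0.4824·105.6781 + 0.5176·11.8642] = 56.5501
Node d (S = 57): V_d = 1/1.01·[0.4824·11.8642 + 0.5176·0.0000] = 5.6661
Node 0 (S = 95): V_0 = 1/1.01·[0.4824·56.5501 + 0.5176·5.6661] = 29.9110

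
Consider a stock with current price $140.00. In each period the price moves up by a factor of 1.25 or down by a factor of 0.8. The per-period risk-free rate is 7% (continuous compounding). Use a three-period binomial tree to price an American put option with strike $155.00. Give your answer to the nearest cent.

Risk-neutral probability p = (e^0.07 − 0.8)/(1.25 − 0.8) = 0.2725/0.4500 = 0.6056
Terminal stock prices: S_uuu = 273.4, S_uud = 175, S_udd = 112, S_ddd = 71.68
Terminal payoffs (K − S): max(-118.4, 0) = 0, max(-20, 0) = 0, max(43, 0) = 43, max(83.32, 0) = 83.32
Node uu (S = 218.8): continuation = e^(−0.07)·[0.6056·0.0000 + 0.3944·0.0000] = 0.0000; exercise value = 0.0000 ≤ continuation, so V_uu = 0.0000
Node ud (S = 140): continuation = e^(−0.07)·[0.6056·0.0000 + 0.3944·43.0000] = 15.8137; exercise value = 15.0000 ≤ continuation, so V_ud = 15.8137
Node dd (S = 89.6): continuation = e^(−0.07)·[0.6056·43.0000 + 0.3944·83.3200] = 54.9210; exercise value = 65.4000 > continuation, so V_dd = 65.4000 (exercise)
Node u (S = 175): continuation = e^(−0.07)·[0.6056·0.0000 + 0.3944·15.8137] = 5.8157; exercise value = 0.0000 ≤ continuation, so V_u = 5.8157
Node d (S = 112): continuation = e^(−0.07)·[0.6056·15.8137 + 0.3944·65.4000] = 32.9805; exercise value = 43.0000 > continuation, so V_d = 43.0000 (exercise)
Node 0 (S = 140): continuation = e^(−0.07)·[0.6056·5.8157 + 0.3944·43.0000] = 19.0974; exercise value = 15.0000 ≤ continuation, so V_0 = 19.0974

$19.10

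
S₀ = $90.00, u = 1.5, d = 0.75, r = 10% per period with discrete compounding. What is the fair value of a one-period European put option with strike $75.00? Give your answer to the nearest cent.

Risk-neutral probability p = (1 + 0.1 − 0.75)/(1.5 − 0.75) = 0.3500/0.7500 = 0.4667
Terminal stock prices: S_u = 135, S_d = 67.5
Terminal payoffs (K − S): max(-60, 0) = 0, max(7.5, 0) = 7.5
Node 0 (S = 90): V_0 = 1/1.1·[0.4667·0.0000 + 0.5333·7.5000] = 3.6364

$3.64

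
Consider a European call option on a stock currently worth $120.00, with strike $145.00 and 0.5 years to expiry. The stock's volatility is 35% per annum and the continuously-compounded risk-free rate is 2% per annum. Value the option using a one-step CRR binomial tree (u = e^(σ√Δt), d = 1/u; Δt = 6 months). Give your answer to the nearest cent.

CRR parameters: u = e^(σ√Δt) = e^(0.35·√0.5) = 1.2808, d = 1/u = 0.7808
Per-period rate: rΔt = 0.02·0.5 = 0.01, so R = e^0.01 = 1.0101
Risk-neutral probability p = (e^0.01 − 0.7808)/(1.2808 − 0.7808) = 0.2293/0.5000 = 0.4585
Terminal stock prices: S_u = 153.7, S_d = 93.69
Terminal payoffs (S − K): max(8.696, 0) = 8.696, max(-51.31, 0) = 0
Node 0 (S = 120): V_0 = e^(−0.01)·[0.4585·8.6964 + 0.5415·0.0000] = 3.9480

$3.95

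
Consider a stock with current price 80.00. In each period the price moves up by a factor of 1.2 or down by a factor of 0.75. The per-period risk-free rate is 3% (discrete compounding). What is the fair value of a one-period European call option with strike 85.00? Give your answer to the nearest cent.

6.65

Risk-neutral probability p = (1 + 0.03 − 0.75)/(1.2 − 0.75) = 0.2800/0.4500 = 0.6222
Terminal stock prices: S_u = 96, S_d = 60
Terminal payoffs (S − K): max(11, 0) = 11, max(-25, 0) = 0
Node 0 (S = 80): V_0 = 1/1.03·[0.6222·11.0000 + 0.3778·0.0000] = 6.6451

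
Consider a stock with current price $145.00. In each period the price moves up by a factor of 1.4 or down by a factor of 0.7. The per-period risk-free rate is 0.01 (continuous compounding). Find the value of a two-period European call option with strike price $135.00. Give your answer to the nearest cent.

$32.13

Risk-neutral probability p = (e^0.01 − 0.7)/(1.4 − 0.7) = 0.3101/0.7000 = 0.4429
Terminal stock prices: S_uu = 284.2, S_ud = 142.1, S_dd = 71.05
Terminal payoffs (S − K): max(149.2, 0) = 149.2, max(7.1, 0) = 7.1, max(-63.95, 0) = 0
Node u (S = 203): V_u = e^(−0.01)·[0.4429·149.2000 + 0.5571·7.1000] = 69.3433
Node d (S = 101.5): V_d = e^(−0.01)·[0.4429·7.1000 + 0.5571·0.0000] = 3.1135
Node 0 (S = 145): V_0 = e^(−0.01)·[0.4429·69.3433 + 0.5571·3.1135] = 32.1257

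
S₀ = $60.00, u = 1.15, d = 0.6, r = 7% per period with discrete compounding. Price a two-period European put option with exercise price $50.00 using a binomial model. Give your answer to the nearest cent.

Risk-neutral probability p = (1 + 0.07 − 0.6)/(1.15 − 0.6) = 0.4700/0.5500 = 0.8545
Terminal stock prices: S_uu = 79.35, S_ud = 41.4, S_dd = 21.6
Terminal payoffs (K − S): max(-29.35, 0) = 0, max(8.6, 0) = 8.6, max(28.4, 0) = 28.4
Node u (S = 69): V_u = 1/1.07·[0.8545·0.0000 + 0.1455·8.6000] = 1.1691
Node d (S = 36): V_d = 1/1.07·[0.8545·8.6000 + 0.1455·28.4000] = 10.7290
Node 0 (S = 60): V_0 = 1/1.07·[0.8545·1.1691 + 0.1455·10.7290] = 2.3922

$2.39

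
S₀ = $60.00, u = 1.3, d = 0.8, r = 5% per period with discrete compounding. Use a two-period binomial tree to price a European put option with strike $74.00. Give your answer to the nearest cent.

$13.33

Risk-neutral probability p = (1 + 0.05 − 0.8)/(1.3 − 0.8) = 0.2500/0.5000 = 0.5000
Terminal stock prices: S_uu = 101.4, S_ud = 62.4, S_dd = 38.4
Terminal payoffs (K − S): max(-27.4, 0) = 0, max(11.6, 0) = 11.6, max(35.6, 0) = 35.6
Node u (S = 78): V_u = 1/1.05·[0.5000·0.0000 + 0.5000·11.6000] = 5.5238
Node d (S = 48): V_d = 1/1.05·[0.5000·11.6000 + 0.5000·35.6000] = 22.4762
Node 0 (S = 60): V_0 = 1/1.05·[0.5000·5.5238 + 0.5000·22.4762] = 13.3333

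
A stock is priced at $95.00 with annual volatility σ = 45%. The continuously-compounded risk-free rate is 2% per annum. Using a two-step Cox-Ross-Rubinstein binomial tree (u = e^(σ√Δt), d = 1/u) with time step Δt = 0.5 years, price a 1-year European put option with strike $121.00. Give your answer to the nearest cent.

CRR parameters: u = e^(σ√Δt) = e^(0.45·√0.5) = 1.3746, d = 1/u = 0.7275
Per-period rate: rΔt = 0.02·0.5 = 0.01, so R = e^0.01 = 1.0101
Risk-neutral probability p = (e^0.01 − 0.7275)/(1.3746 − 0.7275) = 0.2826/0.6472 = 0.4366
Terminal stock prices: S_uu = 179.5, S_ud = 95, S_dd = 50.27
Terminal payoffs (K − S): max(-58.52, 0) = 0, max(26, 0) = 26, max(70.73, 0) = 70.73
Node u (S = 130.6): V_u = e^(−0.01)·[0.4366·0.0000 + 0.5634·26.0000] = 14.5015
Node d (S = 69.11): V_d = e^(−0.01)·[0.4366·26.0000 + 0.5634·70.7264] = 50.6875
Node 0 (S = 95): V_0 = e^(−0.01)·[0.4366·14.5015 + 0.5634·50.6875] = 34.5400

$34.54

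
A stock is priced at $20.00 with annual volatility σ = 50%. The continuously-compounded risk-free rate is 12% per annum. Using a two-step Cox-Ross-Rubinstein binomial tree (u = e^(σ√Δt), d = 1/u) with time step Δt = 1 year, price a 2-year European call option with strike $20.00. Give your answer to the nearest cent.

$6.75

CRR parameters: u = e^(σ√Δt) = e^(0.5·√1) = 1.6487, d = 1/u = 0.6065
Per-period rate: rΔt = 0.12·1 = 0.12, so R = e^0.12 = 1.1275
Risk-neutral probability p = (e^0.12 − 0.6065)/(1.6487 − 0.6065) = 0.5210/1.0422 = 0.4999
Terminal stock prices: S_uu = 54.37, S_ud = 20, S_dd = 7.358
Terminal payoffs (S − K): max(34.37, 0) = 34.37, max(0, 0) = 0, max(-12.64, 0) = 0
Node u (S = 32.97): V_u = e^(−0.12)·[0.4999·34.3656 + 0.5001·0.0000] = 15.2360
Node d (S = 12.13): V_d = e^(−0.12)·[0.4999·0.0000 + 0.5001·0.0000] = 0.0000
Node 0 (S = 20): V_0 = e^(−0.12)·[0.4999·15.2360 + 0.5001·0.0000] = 6.7549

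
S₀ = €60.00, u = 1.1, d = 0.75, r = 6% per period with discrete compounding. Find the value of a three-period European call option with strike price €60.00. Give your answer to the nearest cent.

€11.59

Risk-neutral probability p = (1 + 0.06 − 0.75)/(1.1 − 0.75) = 0.3100/0.3500 = 0.8857
Terminal stock prices: S_uuu = 79.86, S_uud = 54.45, S_udd = 37.12, S_ddd = 25.31
Terminal payoffs (S − K): max(19.86, 0) = 19.86, max(-5.55, 0) = 0, max(-22.88, 0) = 0, max(-34.69, 0) = 0
Node uu (S = 72.6): V_uu = 1/1.06·[0.8857·19.8600 + 0.1143·0.0000] = 16.5946
Node ud (S = 49.5): V_ud = 1/1.06·[0.8857·0.0000 + 0.1143·0.0000] = 0.0000
Node dd (S = 33.75): V_dd = 1/1.06·[0.8857·0.0000 + 0.1143·0.0000] = 0.0000
Node u (S = 66): V_u = 1/1.06·[0.8857·16.5946 + 0.1143·0.0000] = 13.8661
Node d (S = 45): V_d = 1/1.06·[0.8857·0.0000 + 0.1143·0.0000] = 0.0000
Node 0 (S = 60): V_0 = 1/1.06·[0.8857·13.8661 + 0.1143·0.0000] = 11.5862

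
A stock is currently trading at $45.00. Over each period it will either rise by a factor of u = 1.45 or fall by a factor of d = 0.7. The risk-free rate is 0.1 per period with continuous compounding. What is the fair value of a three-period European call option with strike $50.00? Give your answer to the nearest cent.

Risk-neutral probability p = (e^0.1 − 0.7)/(1.45 − 0.7) = 0.4052/0.7500 = 0.5402
Terminal stock prices: S_uuu = 137.2, S_uud = 66.23, S_udd = 31.97, S_ddd = 15.43
Terminal payoffs (S − K): max(87.19, 0) = 87.19, max(16.23, 0) = 16.23, max(-18.03, 0) = 0, max(-34.57, 0) = 0
Node uu (S = 94.61): V_uu = e^(−0.1)·[0.5402·87.1881 + 0.4598·16.2287] = 49.3706
Node ud (S = 45.67): V_ud = e^(−0.1)·[0.5402·16.2287 + 0.4598·0.0000] = 7.9329
Node dd (S = 22.05): V_dd = e^(−0.1)·[0.5402·0.0000 + 0.4598·0.0000] = 0.0000
Node u (S = 65.25): V_u = e^(−0.1)·[0.5402·49.3706 + 0.4598·7.9329] = 27.4335
Node d (S = 31.5): V_d = e^(−0.1)·[0.5402·7.9329 + 0.4598·0.0000] = 3.8778
Node 0 (S = 45): V_0 = e^(−0.1)·[0.5402·27.4335 + 0.4598·3.8778] = 15.0232

$15.02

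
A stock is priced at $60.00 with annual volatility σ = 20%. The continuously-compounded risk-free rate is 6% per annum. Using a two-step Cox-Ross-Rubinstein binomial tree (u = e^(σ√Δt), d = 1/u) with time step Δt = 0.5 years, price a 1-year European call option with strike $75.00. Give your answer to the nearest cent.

$1.42

CRR parameters: u = e^(σ√Δt) = e^(0.2·√0.5) = 1.1519, d = 1/u = 0.8681
Per-period rate: rΔt = 0.06·0.5 = 0.03, so R = e^0.03 = 1.0305
Risk-neutral probability p = (e^0.03 − 0.8681)/(1.1519 − 0.8681) = 0.1623/0.2838 = 0.5720
Terminal stock prices: S_uu = 79.61, S_ud = 60, S_dd = 45.22
Terminal payoffs (S − K): max(4.614, 0) = 4.614, max(-15, 0) = 0, max(-29.78, 0) = 0
Node u (S = 69.11): V_u = e^(−0.03)·[0.5720·4.6138 + 0.4280·0.0000] = 2.5612
Node d (S = 52.09): V_d = e^(−0.03)·[0.5720·0.0000 + 0.4280·0.0000] = 0.0000
Node 0 (S = 60): V_0 = e^(−0.03)·[0.5720·2.5612 + 0.4280·0.0000] = 1.4217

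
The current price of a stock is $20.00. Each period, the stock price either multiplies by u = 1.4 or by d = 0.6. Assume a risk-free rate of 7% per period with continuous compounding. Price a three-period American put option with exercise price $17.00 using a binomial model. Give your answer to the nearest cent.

$2.54

Risk-neutral probability p = (e^0.07 − 0.6)/(1.4 − 0.6) = 0.4725/0.8000 = 0.5906
Terminal stock prices: S_uuu = 54.88, S_uud = 23.52, S_udd = 10.08, S_ddd = 4.32
Terminal payoffs (K − S): max(-37.88, 0) = 0, max(-6.52, 0) = 0, max(6.92, 0) = 6.92, max(12.68, 0) = 12.68
Node uu (S = 39.2): continuation = e^(−0.07)·[0.5906·0.0000 + 0.4094·0.0000] = 0.0000; exercise value = 0.0000 ≤ continuation, so V_uu = 0.0000
Node ud (S = 16.8): continuation = e^(−0.07)·[0.5906·0.0000 + 0.4094·6.9200] = 2.6413; exercise value = 0.2000 ≤ continuation, so V_ud = 2.6413
Node dd (S = 7.2): continuation = e^(−0.07)·[0.5906·6.9200 + 0.4094·12.6800] = 8.6507; exercise value = 9.8000 > continuation, so V_dd = 9.8000 (exercise)
Node u (S = 28): continuation = e^(−0.07)·[0.5906·0.0000 + 0.4094·2.6413] = 1.0082; exercise value = 0.0000 ≤ continuation, so V_u = 1.0082
Node d (S = 12): continuation = e^(−0.07)·[0.5906·2.6413 + 0.4094·9.8000] = 5.1951; exercise value = 5.0000 ≤ continuation, so V_d = 5.1951
Node 0 (S = 20): continuation = e^(−0.07)·[0.5906·1.0082 + 0.4094·5.1951] = 2.5381; exercise value = 0.0000 ≤ continuation, so V_0 = 2.5381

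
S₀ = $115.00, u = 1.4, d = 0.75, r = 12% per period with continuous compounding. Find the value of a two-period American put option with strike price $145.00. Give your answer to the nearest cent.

Risk-neutral probability p = (e^0.12 − 0.75)/(1.4 − 0.75) = 0.3775/0.6500 = 0.5808
Terminal stock prices: S_uu = 225.4, S_ud = 120.8, S_dd = 64.69
Terminal payoffs (K − S): max(-80.4, 0) = 0, max(24.25, 0) = 24.25, max(80.31, 0) = 80.31
Node u (S = 161): continuation = e^(−0.12)·[0.5808·0.0000 + 0.4192·24.2500] = 9.0168; exercise value = 0.0000 ≤ continuation, so V_u = 9.0168
Node d (S = 86.25): continuation = e^(−0.12)·[0.5808·24.2500 + 0.4192·80.3125] = 42.3535; exercise value = 58.7500 > continuation, so V_d = 58.7500 (exercise)
Node 0 (S = 115): continuation = e^(−0.12)·[0.5808·9.0168 + 0.4192·58.7500] = 26.4894; exercise value = 30.0000 > continuation, so V_0 = 30.0000 (exercise)

$30.00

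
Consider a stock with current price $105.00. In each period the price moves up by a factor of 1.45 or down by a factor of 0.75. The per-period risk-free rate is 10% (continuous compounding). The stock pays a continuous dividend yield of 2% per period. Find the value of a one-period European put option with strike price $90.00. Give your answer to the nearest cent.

$5.33

Per-period risk-free factor R = e^0.1 = 1.1052; dividend-adjusted growth = e^(0.1−0.02) = 1.0833.
Risk-neutral probability p = (1.0833 − 0.75)/(1.45 − 0.75) = 0.3333/0.7000 = 0.4761
Terminal stock prices: S_u = 152.2, S_d = 78.75
Terminal payoffs (K − S): max(-62.25, 0) = 0, max(11.25, 0) = 11.25
Node 0 (S = 105): V_0 = e^(−0.1)·[0.4761·0.0000 + 0.5239·11.2500] = 5.3328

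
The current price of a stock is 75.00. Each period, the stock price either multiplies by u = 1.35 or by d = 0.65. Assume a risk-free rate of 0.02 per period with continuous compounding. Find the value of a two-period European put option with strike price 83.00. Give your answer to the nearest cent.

19.17

Risk-neutral probability p = (e^0.02 − 0.65)/(1.35 − 0.65) = 0.3702/0.7000 = 0.5289
Terminal stock prices: S_uu = 136.7, S_ud = 65.81, S_dd = 31.69
Terminal payoffs (K − S): max(-53.69, 0) = 0, max(17.19, 0) = 17.19, max(51.31, 0) = 51.31
Node u (S = 101.2): V_u = e^(−0.02)·[0.5289·0.0000 + 0.4711·17.1875] = 7.9374
Node d (S = 48.75): V_d = e^(−0.02)·[0.5289·17.1875 + 0.4711·51.3125] = 32.6065
Node 0 (S = 75): V_0 = e^(−0.02)·[0.5289·7.9374 + 0.4711·32.6065] = 19.1727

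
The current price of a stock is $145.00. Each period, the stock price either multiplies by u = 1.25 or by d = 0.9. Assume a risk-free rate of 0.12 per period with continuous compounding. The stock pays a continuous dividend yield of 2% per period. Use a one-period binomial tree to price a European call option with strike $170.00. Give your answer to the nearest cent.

Per-period risk-free factor R = e^0.12 = 1.1275; dividend-adjusted growth = e^(0.12−0.02) = 1.1052.
Risk-neutral probability p = (1.1052 − 0.9)/(1.25 − 0.9) = 0.2052/0.3500 = 0.5862
Terminal stock prices: S_u = 181.2, S_d = 130.5
Terminal payoffs (S − K): max(11.25, 0) = 11.25, max(-39.5, 0) = 0
Node 0 (S = 145): V_0 = e^(−0.12)·[0.5862·11.2500 + 0.4138·0.0000] = 5.8490

$5.85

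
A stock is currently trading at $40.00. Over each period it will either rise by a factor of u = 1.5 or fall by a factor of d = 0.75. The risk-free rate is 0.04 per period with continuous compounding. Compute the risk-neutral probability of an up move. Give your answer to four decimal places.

Risk-neutral probability p = (e^0.04 − 0.75)/(1.5 − 0.75) = 0.2908/0.7500 = 0.3877

p = 0.3877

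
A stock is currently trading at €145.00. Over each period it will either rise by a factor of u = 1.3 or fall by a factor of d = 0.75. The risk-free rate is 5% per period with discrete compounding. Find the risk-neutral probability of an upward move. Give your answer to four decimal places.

Risk-neutral probability p = (1 + 0.05 − 0.75)/(1.3 − 0.75) = 0.3000/0.5500 = 0.5455

p = 0.5455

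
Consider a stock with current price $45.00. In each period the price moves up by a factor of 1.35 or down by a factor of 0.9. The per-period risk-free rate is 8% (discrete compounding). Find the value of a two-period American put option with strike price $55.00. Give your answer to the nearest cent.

$10.00

Risk-neutral probability p = (1 + 0.08 − 0.9)/(1.35 − 0.9) = 0.1800/0.4500 = 0.4000
Terminal stock prices: S_uu = 82.01, S_ud = 54.68, S_dd = 36.45
Terminal payoffs (K − S): max(-27.01, 0) = 0, max(0.325, 0) = 0.325, max(18.55, 0) = 18.55
Node u (S = 60.75): continuation = 1/1.08·[0.4000·0.0000 + 0.6000·0.3250] = 0.1806; exercise value = 0.0000 ≤ continuation, so V_u = 0.1806
Node d (S = 40.5): continuation = 1/1.08·[0.4000·0.3250 + 0.6000·18.5500] = 10.4259; exercise value = 14.5000 > continuation, so V_d = 14.5000 (exercise)
Node 0 (S = 45): continuation = 1/1.08·[0.4000·0.1806 + 0.6000·14.5000] = 8.1224; exercise value = 10.0000 > continuation, so V_0 = 10.0000 (exercise)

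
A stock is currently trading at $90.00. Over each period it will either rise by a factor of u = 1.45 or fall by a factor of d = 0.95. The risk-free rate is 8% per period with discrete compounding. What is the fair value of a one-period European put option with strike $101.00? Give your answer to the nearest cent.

Risk-neutral probability p = (1 + 0.08 − 0.95)/(1.45 − 0.95) = 0.1300/0.5000 = 0.2600
Terminal stock prices: S_u = 130.5, S_d = 85.5
Terminal payoffs (K − S): max(-29.5, 0) = 0, max(15.5, 0) = 15.5
Node 0 (S = 90): V_0 = 1/1.08·[0.2600·0.0000 + 0.7400·15.5000] = 10.6204

$10.62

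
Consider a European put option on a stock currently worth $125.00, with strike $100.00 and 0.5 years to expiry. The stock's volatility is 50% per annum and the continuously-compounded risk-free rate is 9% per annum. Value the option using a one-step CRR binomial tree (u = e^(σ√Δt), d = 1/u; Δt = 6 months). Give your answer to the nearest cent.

$6.12

CRR parameters: u = e^(σ√Δt) = e^(0.5·√0.5) = 1.4241, d = 1/u = 0.7022
Per-period rate: rΔt = 0.09·0.5 = 0.045, so R = e^0.045 = 1.0460
Risk-neutral probability p = (e^0.045 − 0.7022)/(1.4241 − 0.7022) = 0.3438/0.7219 = 0.4763
Terminal stock prices: S_u = 178, S_d = 87.77
Terminal payoffs (K − S): max(-78.01, 0) = 0, max(12.23, 0) = 12.23
Node 0 (S = 125): V_0 = e^(−0.045)·[0.4763·0.0000 + 0.5237·12.2264] = 6.1215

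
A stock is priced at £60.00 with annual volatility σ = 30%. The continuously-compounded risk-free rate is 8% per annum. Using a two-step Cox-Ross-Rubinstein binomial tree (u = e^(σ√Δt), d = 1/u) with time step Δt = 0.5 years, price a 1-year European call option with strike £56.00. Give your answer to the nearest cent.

CRR parameters: u = e^(σ√Δt) = e^(0.3·√0.5) = 1.2363, d = 1/u = 0.8089
Per-period rate: rΔt = 0.08·0.5 = 0.04, so R = e^0.04 = 1.0408
Risk-neutral probability p = (e^0.04 − 0.8089)/(1.2363 − 0.8089) = 0.2320/0.4275 = 0.5426
Terminal stock prices: S_uu = 91.71, S_ud = 60, S_dd = 39.26
Terminal payoffs (S − K): max(35.71, 0) = 35.71, max(4, 0) = 4, max(-16.74, 0) = 0
Node u (S = 74.18): V_u = e^(−0.04)·[0.5426·35.7079 + 0.4574·4.0000] = 20.3745
Node d (S = 48.53): V_d = e^(−0.04)·[0.5426·4.0000 + 0.4574·0.0000] = 2.0854
Node 0 (S = 60): V_0 = e^(−0.04)·[0.5426·20.3745 + 0.4574·2.0854] = 11.5389

£11.54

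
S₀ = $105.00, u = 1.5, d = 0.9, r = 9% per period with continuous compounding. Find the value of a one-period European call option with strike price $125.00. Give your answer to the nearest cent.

$9.61

Risk-neutral probability p = (e^0.09 − 0.9)/(1.5 − 0.9) = 0.1942/0.6000 = 0.3236
Terminal stock prices: S_u = 157.5, S_d = 94.5
Terminal payoffs (S − K): max(32.5, 0) = 32.5, max(-30.5, 0) = 0
Node 0 (S = 105): V_0 = e^(−0.09)·[0.3236·32.5000 + 0.6764·0.0000] = 9.6125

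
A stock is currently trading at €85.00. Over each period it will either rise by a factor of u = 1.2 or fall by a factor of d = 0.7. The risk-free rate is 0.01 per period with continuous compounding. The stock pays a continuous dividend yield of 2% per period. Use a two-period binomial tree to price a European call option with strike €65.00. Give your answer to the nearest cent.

Per-period risk-free factor R = e^0.01 = 1.0101; dividend-adjusted growth = e^(0.01−0.02) = 0.9900.
Risk-neutral probability p = (0.9900 − 0.7)/(1.2 − 0.7) = 0.2900/0.5000 = 0.5801
Terminal stock prices: S_uu = 122.4, S_ud = 71.4, S_dd = 41.65
Terminal payoffs (S − K): max(57.4, 0) = 57.4, max(6.4, 0) = 6.4, max(-23.35, 0) = 0
Node u (S = 102): V_u = e^(−0.01)·[0.5801·57.4000 + 0.4199·6.4000] = 35.6270
Node d (S = 59.5): V_d = e^(−0.01)·[0.5801·6.4000 + 0.4199·0.0000] = 3.6757
Node 0 (S = 85): V_0 = e^(−0.01)·[0.5801·35.6270 + 0.4199·3.6757] = 21.9897

€21.99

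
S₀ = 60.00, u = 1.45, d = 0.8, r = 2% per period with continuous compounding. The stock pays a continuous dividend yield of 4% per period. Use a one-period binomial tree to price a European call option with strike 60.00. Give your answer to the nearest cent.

Per-period risk-free factor R = e^0.02 = 1.0202; dividend-adjusted growth = e^(0.02−0.04) = 0.9802.
Risk-neutral probability p = (0.9802 − 0.8)/(1.45 − 0.8) = 0.1802/0.6500 = 0.2772
Terminal stock prices: S_u = 87, S_d = 48
Terminal payoffs (S − K): max(27, 0) = 27, max(-12, 0) = 0
Node 0 (S = 60): V_0 = e^(−0.02)·[0.2772·27.0000 + 0.7228·0.0000] = 7.3370

7.34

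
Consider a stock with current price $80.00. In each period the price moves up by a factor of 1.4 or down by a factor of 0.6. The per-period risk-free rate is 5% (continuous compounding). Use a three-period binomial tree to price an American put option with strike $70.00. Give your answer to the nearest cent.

Risk-neutral probability p = (e^0.05 − 0.6)/(1.4 − 0.6) = 0.4513/0.8000 = 0.5641
Terminal stock prices: S_uuu = 219.5, S_uud = 94.08, S_udd = 40.32, S_ddd = 17.28
Terminal payoffs (K − S): max(-149.5, 0) = 0, max(-24.08, 0) = 0, max(29.68, 0) = 29.68, max(52.72, 0) = 52.72
Node uu (S = 156.8): continuation = e^(−0.05)·[0.5641·0.0000 + 0.4359·0.0000] = 0.0000; exercise value = 0.0000 ≤ continuation, so V_uu = 0.0000
Node ud (S = 67.2): continuation = e^(−0.05)·[0.5641·0.0000 + 0.4359·29.6800] = 12.3069; exercise value = 2.8000 ≤ continuation, so V_ud = 12.3069
Node dd (S = 28.8): continuation = e^(−0.05)·[0.5641·29.6800 + 0.4359·52.7200] = 37.7861; exercise value = 41.2000 > continuation, so V_dd = 41.2000 (exercise)
Node u (S = 112): continuation = e^(−0.05)·[0.5641·0.0000 + 0.4359·12.3069] = 5.1031; exercise value = 0.0000 ≤ continuation, so V_u = 5.1031
Node d (S = 48): continuation = e^(−0.05)·[0.5641·12.3069 + 0.4359·41.2000] = 23.6872; exercise value = 22.0000 ≤ continuation, so V_d = 23.6872
Node 0 (S = 80): continuation = e^(−0.05)·[0.5641·5.1031 + 0.4359·23.6872] = 12.5601; exercise value = 0.0000 ≤ continuation, so V_0 = 12.5601

$12.56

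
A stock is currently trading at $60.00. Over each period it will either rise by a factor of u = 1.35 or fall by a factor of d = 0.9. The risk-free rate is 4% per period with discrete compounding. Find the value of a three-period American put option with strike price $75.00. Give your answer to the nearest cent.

$15.14

Risk-neutral probability p = (1 + 0.04 − 0.9)/(1.35 − 0.9) = 0.1400/0.4500 = 0.3111
Terminal stock prices: S_uuu = 147.6, S_uud = 98.42, S_udd = 65.61, S_ddd = 43.74
Terminal payoffs (K − S): max(-72.62, 0) = 0, max(-23.42, 0) = 0, max(9.39, 0) = 9.39, max(31.26, 0) = 31.26
Node uu (S = 109.4): continuation = 1/1.04·[0.3111·0.0000 + 0.6889·0.0000] = 0.0000; exercise value = 0.0000 ≤ continuation, so V_uu = 0.0000
Node ud (S = 72.9): continuation = 1/1.04·[0.3111·0.0000 + 0.6889·9.3900] = 6.2199; exercise value = 2.1000 ≤ continuation, so V_ud = 6.2199
Node dd (S = 48.6): continuation = 1/1.04·[0.3111·9.3900 + 0.6889·31.2600] = 23.5154; exercise value = 26.4000 > continuation, so V_dd = 26.4000 (exercise)
Node u (S = 81): continuation = 1/1.04·[0.3111·0.0000 + 0.6889·6.2199] = 4.1200; exercise value = 0.0000 ≤ continuation, so V_u = 4.1200
Node d (S = 54): continuation = 1/1.04·[0.3111·6.2199 + 0.6889·26.4000] = 19.3478; exercise value = 21.0000 > continuation, so V_d = 21.0000 (exercise)
Node 0 (S = 60): continuation = 1/1.04·[0.3111·4.1200 + 0.6889·21.0000] = 15.1427; exercise value = 15.0000 ≤ continuation, so V_0 = 15.1427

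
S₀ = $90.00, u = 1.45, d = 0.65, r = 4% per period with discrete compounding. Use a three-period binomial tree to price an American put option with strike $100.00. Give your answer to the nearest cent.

Risk-neutral probability p = (1 + 0.04 − 0.65)/(1.45 − 0.65) = 0.3900/0.8000 = 0.4875
Terminal stock prices: S_uuu = 274.4, S_uud = 123, S_udd = 55.14, S_ddd = 24.72
Terminal payoffs (K − S): max(-174.4, 0) = 0, max(-23, 0) = 0, max(44.86, 0) = 44.86, max(75.28, 0) = 75.28
Node uu (S = 189.2): continuation = 1/1.04·[0.4875·0.0000 + 0.5125·0.0000] = 0.0000; exercise value = 0.0000 ≤ continuation, so V_uu = 0.0000
Node ud (S = 84.83): continuation = 1/1.04·[0.4875·0.0000 + 0.5125·44.8637] = 22.1083; exercise value = 15.1750 ≤ continuation, so V_ud = 22.1083
Node dd (S = 38.03): continuation = 1/1.04·[0.4875·44.8637 + 0.5125·75.2837] = 58.1288; exercise value = 61.9750 > continuation, so V_dd = 61.9750 (exercise)
Node u (S = 130.5): continuation = 1/1.04·[0.4875·0.0000 + 0.5125·22.1083] = 10.8947; exercise value = 0.0000 ≤ continuation, so V_u = 10.8947
Node d (S = 58.5): continuation = 1/1.04·[0.4875·22.1083 + 0.5125·61.9750] = 40.9038; exercise value = 41.5000 > continuation, so V_d = 41.5000 (exercise)
Node 0 (S = 90): continuation = 1/1.04·[0.4875·10.8947 + 0.5125·41.5000] = 25.5576; exercise value = 10.0000 ≤ continuation, so V_0 = 25.5576

$25.56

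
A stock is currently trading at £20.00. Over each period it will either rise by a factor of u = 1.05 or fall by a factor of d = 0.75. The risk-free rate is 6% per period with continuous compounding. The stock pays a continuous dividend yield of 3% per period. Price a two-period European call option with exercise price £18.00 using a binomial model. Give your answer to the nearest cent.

£3.14

Per-period risk-free factor R = e^0.06 = 1.0618; dividend-adjusted growth = e^(0.06−0.03) = 1.0305.
Risk-neutral probability p = (1.0305 − 0.75)/(1.05 − 0.75) = 0.2805/0.3000 = 0.9348
Terminal stock prices: S_uu = 22.05, S_ud = 15.75, S_dd = 11.25
Terminal payoffs (S − K): max(4.05, 0) = 4.05, max(-2.25, 0) = 0, max(-6.75, 0) = 0
Node u (S = 21): V_u = e^(−0.06)·[0.9348·4.0500 + 0.0652·0.0000] = 3.5656
Node d (S = 15): V_d = e^(−0.06)·[0.9348·0.0000 + 0.0652·0.0000] = 0.0000
Node 0 (S = 20): V_0 = e^(−0.06)·[0.9348·3.5656 + 0.0652·0.0000] = 3.1392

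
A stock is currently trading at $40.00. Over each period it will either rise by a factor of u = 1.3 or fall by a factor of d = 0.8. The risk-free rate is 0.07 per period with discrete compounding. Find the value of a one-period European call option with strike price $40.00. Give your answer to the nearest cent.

Risk-neutral probability p = (1 + 0.07 − 0.8)/(1.3 − 0.8) = 0.2700/0.5000 = 0.5400
Terminal stock prices: S_u = 52, S_d = 32
Terminal payoffs (S − K): max(12, 0) = 12, max(-8, 0) = 0
Node 0 (S = 40): V_0 = 1/1.07·[0.5400·12.0000 + 0.4600·0.0000] = 6.0561

$6.06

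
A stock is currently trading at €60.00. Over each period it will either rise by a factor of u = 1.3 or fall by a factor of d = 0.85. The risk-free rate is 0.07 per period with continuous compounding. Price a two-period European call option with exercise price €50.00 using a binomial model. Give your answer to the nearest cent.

€18.01

Risk-neutral probability p = (e^0.07 − 0.85)/(1.3 − 0.85) = 0.2225/0.4500 = 0.4945
Terminal stock prices: S_uu = 101.4, S_ud = 66.3, S_dd = 43.35
Terminal payoffs (S − K): max(51.4, 0) = 51.4, max(16.3, 0) = 16.3, max(-6.65, 0) = 0
Node u (S = 78): V_u = e^(−0.07)·[0.4945·51.4000 + 0.5055·16.3000] = 31.3803
Node d (S = 51): V_d = e^(−0.07)·[0.4945·16.3000 + 0.5055·0.0000] = 7.5149
Node 0 (S = 60): V_0 = e^(−0.07)·[0.4945·31.3803 + 0.5055·7.5149] = 18.0096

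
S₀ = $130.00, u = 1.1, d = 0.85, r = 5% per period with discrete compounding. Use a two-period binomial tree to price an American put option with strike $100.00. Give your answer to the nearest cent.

Risk-neutral probability p = (1 + 0.05 − 0.85)/(1.1 − 0.85) = 0.2000/0.2500 = 0.8000
Terminal stock prices: S_uu = 157.3, S_ud = 121.5, S_dd = 93.92
Terminal payoffs (K − S): max(-57.3, 0) = 0, max(-21.55, 0) = 0, max(6.075, 0) = 6.075
Node u (S = 143): continuation = 1/1.05·[0.8000·0.0000 + 0.2000·0.0000] = 0.0000; exercise value = 0.0000 ≤ continuation, so V_u = 0.0000
Node d (S = 110.5): continuation = 1/1.05·[0.8000·0.0000 + 0.2000·6.0750] = 1.1571; exercise value = 0.0000 ≤ continuation, so V_d = 1.1571
Node 0 (S = 130): continuation = 1/1.05·[0.8000·0.0000 + 0.2000·1.1571] = 0.2204; exercise value = 0.0000 ≤ continuation, so V_0 = 0.2204

$0.22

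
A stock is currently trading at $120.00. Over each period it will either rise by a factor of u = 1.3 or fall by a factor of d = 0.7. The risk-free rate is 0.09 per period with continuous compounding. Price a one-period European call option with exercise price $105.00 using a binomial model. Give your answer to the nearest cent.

Risk-neutral probability p = (e^0.09 − 0.7)/(1.3 − 0.7) = 0.3942/0.6000 = 0.6570
Terminal stock prices: S_u = 156, S_d = 84
Terminal payoffs (S − K): max(51, 0) = 51, max(-21, 0) = 0
Node 0 (S = 120): V_0 = e^(−0.09)·[0.6570·51.0000 + 0.3430·0.0000] = 30.6211

$30.62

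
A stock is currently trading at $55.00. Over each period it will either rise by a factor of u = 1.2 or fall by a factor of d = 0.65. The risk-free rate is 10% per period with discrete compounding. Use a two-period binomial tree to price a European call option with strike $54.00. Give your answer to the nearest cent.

$13.94

Risk-neutral probability p = (1 + 0.1 − 0.65)/(1.2 − 0.65) = 0.4500/0.5500 = 0.8182
Terminal stock prices: S_uu = 79.2, S_ud = 42.9, S_dd = 23.24
Terminal payoffs (S − K): max(25.2, 0) = 25.2, max(-11.1, 0) = 0, max(-30.76, 0) = 0
Node u (S = 66): V_u = 1/1.1·[0.8182·25.2000 + 0.1818·0.0000] = 18.7438
Node d (S = 35.75): V_d = 1/1.1·[0.8182·0.0000 + 0.1818·0.0000] = 0.0000
Node 0 (S = 55): V_0 = 1/1.1·[0.8182·18.7438 + 0.1818·0.0000] = 13.9417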